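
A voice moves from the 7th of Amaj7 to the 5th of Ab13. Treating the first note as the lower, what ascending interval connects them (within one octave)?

The 7th of Amaj7 is G#; the 5th of Ab13 is Eb.
G# up to Eb is 7 semitones, a whole step narrower than a major sixth, so the interval is diminished.

diminished sixth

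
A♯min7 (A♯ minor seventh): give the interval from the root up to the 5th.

The chord tones of A♯ minor seventh are A♯–C♯–E♯–G♯.
So we need the interval from A♯ up to E♯.
From A♯ to E♯ is 7 semitones, exactly the perfect fifth.

perfect fifth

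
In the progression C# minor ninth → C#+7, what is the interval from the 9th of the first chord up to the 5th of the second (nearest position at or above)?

C# minor ninth has D# as its 9th, and C#+7 has G## as its 5th.
D# up to G## is 6 semitones, a half step wider than a perfect fourth, so the interval is augmented.

A4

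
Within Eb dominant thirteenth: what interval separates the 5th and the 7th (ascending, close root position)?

minor 3rd

Eb13 (Eb dominant thirteenth) is spelled Eb G Bb Db F C.
The 5th is Bb and the 7th is Db.
Bb up to Db is 3 semitones, a half step narrower than a major third, so the interval is minor.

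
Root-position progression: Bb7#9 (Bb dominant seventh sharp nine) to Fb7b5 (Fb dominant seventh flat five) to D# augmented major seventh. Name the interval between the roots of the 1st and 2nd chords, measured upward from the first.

diminished fifth

The roots are Bb and Fb.
5 letter names make it a fifth; at 6 semitones (a half step narrower than perfect) the quality is diminished.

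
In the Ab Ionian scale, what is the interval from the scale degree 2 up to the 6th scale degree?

The scale runs Ab Bb C Db Eb F G.
Scale degree 2 = Bb; 6th scale degree = F.
Counting 5 letters and 7 half steps from Bb gives a perfect fifth.

perfect fifth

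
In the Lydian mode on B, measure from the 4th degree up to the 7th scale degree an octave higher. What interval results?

perfect eleventh

The scale runs B C# D# E# F# G# A#.
The 4th degree is E# and the 7th degree (up an octave) is A#.
From E# to A# is 17 semitones, exactly the perfect eleventh.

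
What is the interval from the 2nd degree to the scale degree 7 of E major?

Spelling E major: E F# G# A B C# D#.
So we need the interval from F# up to D#.
Counting 6 letters and 9 half steps from F# gives a major sixth.

M6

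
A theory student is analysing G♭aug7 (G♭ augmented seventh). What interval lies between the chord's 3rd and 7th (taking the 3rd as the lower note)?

Spelling the chord: G♭-B♭-D-F♭.
That puts B♭ below F♭.
From B♭ to F♭: 6 semitones over a fifth = diminished.
This 3–7 tritone is the characteristic tension at the heart of the dominant sound.

d5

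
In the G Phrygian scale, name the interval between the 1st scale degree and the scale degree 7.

G phrygian: G Ab Bb C D Eb F.
So we need the interval from G up to F.
G up to F is 10 semitones, a half step narrower than a major seventh, so the interval is minor.

minor 7th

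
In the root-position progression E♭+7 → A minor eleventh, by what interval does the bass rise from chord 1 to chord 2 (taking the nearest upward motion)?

augmented fourth

The roots are E♭ and A.
From E♭ to A: 6 semitones over a fourth = augmented.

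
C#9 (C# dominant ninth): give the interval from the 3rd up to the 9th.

C#9: C#–E#–G#–B–D#.
So we need the interval from E# up to D#.
From E# to D#: 10 semitones over a seventh = minor.

minor seventh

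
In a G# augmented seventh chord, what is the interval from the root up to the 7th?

G# augmented seventh: G# B# D## F#.
That puts G# below F#.
G# up to F# is 10 semitones, a half step narrower than a major seventh, so the interval is minor.

minor seventh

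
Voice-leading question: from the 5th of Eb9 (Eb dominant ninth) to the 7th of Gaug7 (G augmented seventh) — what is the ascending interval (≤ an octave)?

perfect fifth

Eb9 (Eb dominant ninth) has Bb as its 5th, and Gaug7 (G augmented seventh) has F as its 7th.
Bb up to F spans 5 letter names and 7 semitones — a perfect fifth.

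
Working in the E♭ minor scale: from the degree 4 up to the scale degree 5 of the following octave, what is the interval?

major ninth

Spelling the E♭ minor scale: E♭ F G♭ A♭ B♭ C♭ D♭.
The degree 4 is A♭ and the 5th scale degree (up an octave) is B♭.
From A♭ to B♭ is 14 semitones, exactly the major ninth.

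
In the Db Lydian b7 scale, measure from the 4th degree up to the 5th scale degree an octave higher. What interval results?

minor ninth

Db lydian dominant: Db Eb F G Ab Bb Cb.
So we need the interval from G up to Ab.
9 letter names make it a ninth; at 13 semitones (a half step narrower than major) the quality is minor.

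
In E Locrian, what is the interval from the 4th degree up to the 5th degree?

Spelling E Locrian: E F G A Bb C D.
That puts A below Bb.
2 letter names make it a second; at 1 semitone (a half step narrower than major) the quality is minor.

minor second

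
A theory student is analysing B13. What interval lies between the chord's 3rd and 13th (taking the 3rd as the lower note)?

perfect eleventh

B13 is spelled B–D♯–F♯–A–C♯–G♯.
3rd = D♯; 13th = G♯.
D♯ up to G♯ spans 11 letter names and 17 semitones — a perfect eleventh.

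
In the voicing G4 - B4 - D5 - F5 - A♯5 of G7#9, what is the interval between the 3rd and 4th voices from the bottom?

minor third

Those voices are D5 and F5.
3 letter names make it a third; at 3 semitones (a half step narrower than major) the quality is minor.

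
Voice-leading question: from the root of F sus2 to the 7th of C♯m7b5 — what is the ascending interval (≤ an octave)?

F sus2 has F as its root, and C♯m7b5 has B as its 7th.
From F to B: 6 semitones over a fourth = augmented.

augmented fourth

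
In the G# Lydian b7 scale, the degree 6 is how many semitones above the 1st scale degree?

The scale is G# A# B# C## D# E# F#.
G# up to E# is a major sixth — 9 semitones.

9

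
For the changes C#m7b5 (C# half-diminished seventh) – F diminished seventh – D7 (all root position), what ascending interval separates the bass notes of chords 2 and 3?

major 6th

The roots are F and D.
From F to D is 9 semitones, exactly the major sixth.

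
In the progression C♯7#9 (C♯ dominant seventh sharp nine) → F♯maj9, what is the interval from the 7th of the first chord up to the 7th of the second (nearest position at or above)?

C♯7#9 (C♯ dominant seventh sharp nine) has B as its 7th, and F♯maj9 has E♯ as its 7th.
From B to E♯: 6 semitones over a fourth = augmented.

A4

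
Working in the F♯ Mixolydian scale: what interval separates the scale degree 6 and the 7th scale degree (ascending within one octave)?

minor second

The scale runs F♯ G♯ A♯ B C♯ D♯ E.
The scale degree 6 is D♯ and the 7th degree is E.
2 letter names make it a second; at 1 semitone (a half step narrower than major) the quality is minor.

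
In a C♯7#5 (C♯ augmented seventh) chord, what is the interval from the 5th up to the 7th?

diminished third

Spelling the chord: C♯–E♯–G𝄪–B.
That puts G𝄪 below B.
3 letter names make it a third; at 2 semitones (a whole step narrower than major) the quality is diminished.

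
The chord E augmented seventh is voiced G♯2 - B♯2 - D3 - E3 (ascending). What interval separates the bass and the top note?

m6

The outer voices are G♯2 and E3.
G♯ up to E is 8 semitones, a half step narrower than a major sixth, so the interval is minor.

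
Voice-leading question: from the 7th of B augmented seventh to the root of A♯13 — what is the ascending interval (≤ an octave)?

augmented unison

B augmented seventh has A as its 7th, and A♯13 has A♯ as its root.
A up to A♯ is 1 semitone, a half step wider than a perfect unison, so the interval is augmented.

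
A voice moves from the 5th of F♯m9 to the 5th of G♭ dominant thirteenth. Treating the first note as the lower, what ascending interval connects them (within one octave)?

F♯m9 has C♯ as its 5th, and G♭ dominant thirteenth has D♭ as its 5th.
From C♯ to D♭: 0 semitones over a second = diminished.

diminished 2nd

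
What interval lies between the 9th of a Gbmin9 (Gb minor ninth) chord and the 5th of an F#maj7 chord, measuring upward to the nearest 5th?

A3

The 9th of Gbmin9 (Gb minor ninth) is Ab; the 5th of F#maj7 is C#.
Ab up to C# is 5 semitones, a half step wider than a major third, so the interval is augmented.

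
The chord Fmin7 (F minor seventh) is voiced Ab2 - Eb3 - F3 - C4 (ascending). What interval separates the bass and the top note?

major tenth

The outer voices are Ab2 and C4.
Counting 10 letters and 16 half steps from Ab gives a major tenth.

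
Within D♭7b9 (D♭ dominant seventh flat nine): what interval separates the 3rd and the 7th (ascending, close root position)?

diminished fifth

Spelling the chord: D♭, F, A♭, C♭, E𝄫.
So we need the interval from F up to C♭.
5 letter names make it a fifth; at 6 semitones (a half step narrower than perfect) the quality is diminished.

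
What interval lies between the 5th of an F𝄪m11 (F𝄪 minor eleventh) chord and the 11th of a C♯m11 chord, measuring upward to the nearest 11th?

The 5th of F𝄪m11 (F𝄪 minor eleventh) is C𝄪; the 11th of C♯m11 is F♯.
4 letter names make it a fourth; at 4 semitones (a half step narrower than perfect) the quality is diminished.

d4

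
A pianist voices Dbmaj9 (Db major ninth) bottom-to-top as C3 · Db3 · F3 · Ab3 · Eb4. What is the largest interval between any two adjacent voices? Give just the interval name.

perfect fifth

Adjacent intervals: C3→Db3 = minor second; Db3→F3 = major third; F3→Ab3 = minor third; Ab3→Eb4 = perfect fifth.
The largest is Ab3 to Eb4, a perfect fifth (7 semitones).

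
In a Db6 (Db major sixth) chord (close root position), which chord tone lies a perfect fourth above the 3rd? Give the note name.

Bb

The chord tones of Db major sixth are Db F Ab Bb.
The 3rd is F. A perfect fourth above F is Bb.
Bb is the chord's 6th.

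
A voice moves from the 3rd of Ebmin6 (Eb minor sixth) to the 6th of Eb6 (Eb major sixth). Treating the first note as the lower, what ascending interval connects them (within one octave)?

The 3rd of Ebmin6 (Eb minor sixth) is Gb; the 6th of Eb6 (Eb major sixth) is C.
From Gb to C: 6 semitones over a fourth = augmented.

A4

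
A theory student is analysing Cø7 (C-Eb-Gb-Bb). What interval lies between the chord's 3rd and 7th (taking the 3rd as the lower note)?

The 3rd is Eb and the 7th is Bb.
From Eb to Bb is 7 semitones, exactly the perfect fifth.

perfect fifth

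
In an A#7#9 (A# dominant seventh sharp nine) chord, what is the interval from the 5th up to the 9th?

augmented 5th

A#7#9 (A# dominant seventh sharp nine): A#-C##-E#-G#-B##.
That puts E# below B##.
E# up to B## is 8 semitones, a half step wider than a perfect fifth, so the interval is augmented.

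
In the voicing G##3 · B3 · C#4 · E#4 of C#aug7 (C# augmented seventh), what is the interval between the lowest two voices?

Those voices are G##3 and B3.
G## up to B is 2 semitones, a whole step narrower than a major third, so the interval is diminished.

diminished third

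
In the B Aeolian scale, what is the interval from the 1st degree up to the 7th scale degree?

The scale runs B C# D E F# G A.
So we need the interval from B up to A.
From B to A: 10 semitones over a seventh = minor.

minor 7th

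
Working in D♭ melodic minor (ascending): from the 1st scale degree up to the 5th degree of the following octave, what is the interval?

perfect twelfth

D♭ melodic minor: D♭ E♭ F♭ G♭ A♭ B♭ C.
1st scale degree = D♭; scale degree 5 (up an octave) = A♭.
Counting 12 letters and 19 half steps from D♭ gives a perfect twelfth.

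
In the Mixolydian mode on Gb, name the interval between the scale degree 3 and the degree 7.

Gb mixolydian: Gb Ab Bb Cb Db Eb Fb.
The scale degree 3 is Bb and the scale degree 7 is Fb.
From Bb to Fb: 6 semitones over a fifth = diminished.

diminished 5th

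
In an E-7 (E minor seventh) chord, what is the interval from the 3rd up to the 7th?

perfect fifth

The chord tones of E minor seventh are E G B D.
The 3rd is G and the 7th is D.
Counting 5 letters and 7 half steps from G gives a perfect fifth.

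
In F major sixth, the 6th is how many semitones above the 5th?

2

F6: F-A-C-D.
C to D is a major second: 2 semitones.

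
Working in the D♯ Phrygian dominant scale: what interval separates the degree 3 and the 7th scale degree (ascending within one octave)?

diminished 5th

D♯ phrygian dominant: D♯ E F𝄪 G♯ A♯ B C♯.
The degree 3 is F𝄪 and the scale degree 7 is C♯.
F𝄪 up to C♯ is 6 semitones, a half step narrower than a perfect fifth, so the interval is diminished.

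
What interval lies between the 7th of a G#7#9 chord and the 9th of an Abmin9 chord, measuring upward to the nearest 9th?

diminished fourth

G#7#9 has F# as its 7th, and Abmin9 has Bb as its 9th.
4 letter names make it a fourth; at 4 semitones (a half step narrower than perfect) the quality is diminished.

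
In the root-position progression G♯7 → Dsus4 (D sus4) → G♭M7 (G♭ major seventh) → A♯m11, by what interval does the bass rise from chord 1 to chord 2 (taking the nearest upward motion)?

diminished 5th

The roots are G♯ and D.
G♯ up to D is 6 semitones, a half step narrower than a perfect fifth, so the interval is diminished.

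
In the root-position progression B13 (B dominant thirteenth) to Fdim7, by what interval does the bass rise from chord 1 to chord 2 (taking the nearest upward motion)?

diminished fifth

The roots are B and F.
5 letter names make it a fifth; at 6 semitones (a half step narrower than perfect) the quality is diminished.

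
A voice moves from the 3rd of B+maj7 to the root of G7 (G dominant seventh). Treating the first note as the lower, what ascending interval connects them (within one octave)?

The 3rd of B+maj7 is D♯; the root of G7 (G dominant seventh) is G.
D♯ up to G is 4 semitones, a half step narrower than a perfect fourth, so the interval is diminished.

diminished fourth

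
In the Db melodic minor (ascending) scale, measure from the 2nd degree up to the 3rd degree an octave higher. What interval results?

m9

Spelling the Db melodic minor (ascending) scale: Db Eb Fb Gb Ab Bb C.
2nd degree = Eb; 3rd scale degree (up an octave) = Fb.
Eb up to Fb is 13 semitones, a half step narrower than a major ninth, so the interval is minor.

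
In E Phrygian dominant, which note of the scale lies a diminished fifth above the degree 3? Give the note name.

The scale is E F G♯ A B C D.
The degree 3 is G♯; a diminished fifth above that is D — scale degree 7.

D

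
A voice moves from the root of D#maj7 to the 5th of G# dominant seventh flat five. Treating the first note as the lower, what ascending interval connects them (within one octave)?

diminished octave

D#maj7 has D# as its root, and G# dominant seventh flat five has D as its 5th.
D# up to D is 11 semitones, a half step narrower than a perfect octave, so the interval is diminished.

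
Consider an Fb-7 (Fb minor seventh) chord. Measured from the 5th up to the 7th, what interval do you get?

minor third

The chord tones of Fbm7 (Fb minor seventh) are Fb-Abb-Cb-Ebb.
That puts Cb below Ebb.
Cb up to Ebb is 3 semitones, a half step narrower than a major third, so the interval is minor.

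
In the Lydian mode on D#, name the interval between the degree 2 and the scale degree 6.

P5

Spelling the Lydian mode on D#: D# E# F## G## A# B# C##.
Degree 2 = E#; degree 6 = B#.
Counting 5 letters and 7 half steps from E# gives a perfect fifth.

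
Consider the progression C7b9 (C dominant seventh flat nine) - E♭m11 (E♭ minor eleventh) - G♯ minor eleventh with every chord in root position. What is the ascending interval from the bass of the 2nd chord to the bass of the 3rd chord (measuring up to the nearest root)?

augmented 3rd

The roots are E♭ and G♯.
3 letter names make it a third; at 5 semitones (a half step wider than major) the quality is augmented.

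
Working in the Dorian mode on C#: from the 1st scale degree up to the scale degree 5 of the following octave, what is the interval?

Spelling the Dorian mode on C#: C# D# E F# G# A# B.
1st scale degree = C#; scale degree 5 (up an octave) = G#.
From C# to G# is 19 semitones, exactly the perfect twelfth.

perfect twelfth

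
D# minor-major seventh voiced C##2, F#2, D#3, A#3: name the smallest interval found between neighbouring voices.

d4

Adjacent intervals: C##2→F#2 = diminished fourth; F#2→D#3 = major sixth; D#3→A#3 = perfect fifth.
The smallest is C##2 to F#2, a diminished fourth (4 semitones).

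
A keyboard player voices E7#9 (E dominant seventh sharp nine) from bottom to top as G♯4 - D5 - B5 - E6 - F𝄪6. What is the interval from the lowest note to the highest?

The outer voices are G♯4 and F𝄪6.
G♯ up to F𝄪 spans 14 letter names and 23 semitones — a major fourteenth.

M14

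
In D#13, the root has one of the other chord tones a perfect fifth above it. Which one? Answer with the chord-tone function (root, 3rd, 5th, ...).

5th

D#13 is spelled D#, F##, A#, C#, E#, B#.
The root is D#. A perfect fifth above D# is A#.
A# is the chord's 5th.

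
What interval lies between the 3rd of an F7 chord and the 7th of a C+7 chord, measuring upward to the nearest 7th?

minor second

F7 has A as its 3rd, and C+7 has B♭ as its 7th.
2 letter names make it a second; at 1 semitone (a half step narrower than major) the quality is minor.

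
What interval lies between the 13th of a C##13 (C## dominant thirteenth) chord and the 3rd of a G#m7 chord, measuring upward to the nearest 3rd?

d2

The 13th of C##13 (C## dominant thirteenth) is A##; the 3rd of G#m7 is B.
From A## to B: 0 semitones over a second = diminished.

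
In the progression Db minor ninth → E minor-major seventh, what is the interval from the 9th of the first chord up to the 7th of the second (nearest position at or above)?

The 9th of Db minor ninth is Eb; the 7th of E minor-major seventh is D#.
7 letter names make it a seventh; at 12 semitones (a half step wider than major) the quality is augmented.

A7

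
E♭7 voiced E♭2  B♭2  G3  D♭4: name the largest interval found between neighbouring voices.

Adjacent intervals: E♭2→B♭2 = perfect fifth; B♭2→G3 = major sixth; G3→D♭4 = diminished fifth.
The largest is B♭2 to G3, a major sixth (9 semitones).

major sixth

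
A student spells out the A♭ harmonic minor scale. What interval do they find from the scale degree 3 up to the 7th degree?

The scale runs A♭ B♭ C♭ D♭ E♭ F♭ G.
So we need the interval from C♭ up to G.
5 letter names make it a fifth; at 8 semitones (a half step wider than perfect) the quality is augmented.

augmented fifth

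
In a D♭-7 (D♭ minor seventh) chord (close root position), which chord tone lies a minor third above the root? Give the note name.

D♭-7: D♭ F♭ A♭ C♭.
The root is D♭. A minor third above D♭ is F♭.
F♭ is the chord's 3rd.

Fb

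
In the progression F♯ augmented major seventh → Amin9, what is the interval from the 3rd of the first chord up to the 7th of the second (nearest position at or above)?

F♯ augmented major seventh has A♯ as its 3rd, and Amin9 has G as its 7th.
7 letter names make it a seventh; at 9 semitones (a whole step narrower than major) the quality is diminished.

diminished seventh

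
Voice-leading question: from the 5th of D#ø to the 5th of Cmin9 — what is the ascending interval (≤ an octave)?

The 5th of D#ø is A; the 5th of Cmin9 is G.
7 letter names make it a seventh; at 10 semitones (a half step narrower than major) the quality is minor.

minor seventh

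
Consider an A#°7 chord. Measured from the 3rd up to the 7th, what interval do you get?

diminished 5th

The chord tones of A#dim7 are A#–C#–E–G.
That puts C# below G.
From C# to G: 6 semitones over a fifth = diminished.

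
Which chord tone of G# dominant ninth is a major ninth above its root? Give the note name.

A#

G#9 (G# dominant ninth) is spelled G#–B#–D#–F#–A#.
The root is G#. A major ninth above G# is A#.
A# is the chord's 9th.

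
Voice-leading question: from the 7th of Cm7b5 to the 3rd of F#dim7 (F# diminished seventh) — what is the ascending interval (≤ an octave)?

major seventh

The 7th of Cm7b5 is Bb; the 3rd of F#dim7 (F# diminished seventh) is A.
Counting 7 letters and 11 half steps from Bb gives a major seventh.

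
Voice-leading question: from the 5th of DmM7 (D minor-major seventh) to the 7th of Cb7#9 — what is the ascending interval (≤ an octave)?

The 5th of DmM7 (D minor-major seventh) is A; the 7th of Cb7#9 is Bbb.
A up to Bbb is 0 semitones, a whole step narrower than a major second, so the interval is diminished.

diminished 2nd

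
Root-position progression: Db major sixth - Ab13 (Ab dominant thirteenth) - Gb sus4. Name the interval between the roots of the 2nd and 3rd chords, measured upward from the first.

minor 7th

The roots are Ab and Gb.
From Ab to Gb: 10 semitones over a seventh = minor.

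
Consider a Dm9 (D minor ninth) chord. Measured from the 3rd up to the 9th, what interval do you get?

Dmin9 (D minor ninth) is spelled D-F-A-C-E.
So we need the interval from F up to E.
From F to E is 11 semitones, exactly the major seventh.

major seventh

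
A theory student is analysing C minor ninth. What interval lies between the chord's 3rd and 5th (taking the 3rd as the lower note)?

Cmin9 (C minor ninth): C, Eb, G, Bb, D.
3rd = Eb; 5th = G.
From Eb to G is 4 semitones, exactly the major third.

major third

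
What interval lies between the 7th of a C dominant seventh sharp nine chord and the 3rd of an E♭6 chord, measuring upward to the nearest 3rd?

C dominant seventh sharp nine has B♭ as its 7th, and E♭6 has G as its 3rd.
B♭ up to G spans 6 letter names and 9 semitones — a major sixth.

major 6th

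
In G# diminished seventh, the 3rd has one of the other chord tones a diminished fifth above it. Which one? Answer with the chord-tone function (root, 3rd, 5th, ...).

Spelling the chord: G#-B-D-F.
The 3rd is B. A diminished fifth above B is F.
F is the chord's 7th.

7th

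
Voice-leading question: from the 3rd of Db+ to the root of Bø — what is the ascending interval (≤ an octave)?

augmented fourth

Db+ has F as its 3rd, and Bø has B as its root.
From F to B: 6 semitones over a fourth = augmented.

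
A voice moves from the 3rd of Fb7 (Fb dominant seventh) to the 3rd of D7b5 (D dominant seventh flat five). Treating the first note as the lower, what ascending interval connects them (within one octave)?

augmented sixth

The 3rd of Fb7 (Fb dominant seventh) is Ab; the 3rd of D7b5 (D dominant seventh flat five) is F#.
6 letter names make it a sixth; at 10 semitones (a half step wider than major) the quality is augmented.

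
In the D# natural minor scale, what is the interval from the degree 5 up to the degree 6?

D# natural minor: D# E# F# G# A# B C#.
So we need the interval from A# up to B.
2 letter names make it a second; at 1 semitone (a half step narrower than major) the quality is minor.

minor 2nd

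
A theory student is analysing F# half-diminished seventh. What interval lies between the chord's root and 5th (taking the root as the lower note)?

F#ø (F# half-diminished seventh) is spelled F# A C E.
The root is F# and the 5th is C.
F# up to C is 6 semitones, a half step narrower than a perfect fifth, so the interval is diminished.

diminished fifth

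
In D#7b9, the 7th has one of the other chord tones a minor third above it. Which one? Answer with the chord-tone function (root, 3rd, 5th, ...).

9th

D# dominant seventh flat nine is spelled D#–F##–A#–C#–E.
The 7th is C#. A minor third above C# is E.
E is the chord's 9th.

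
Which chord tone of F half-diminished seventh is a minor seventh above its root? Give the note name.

Eb

Spelling the chord: F–Ab–Cb–Eb.
The root is F. A minor seventh above F is Eb.
Eb is the chord's 7th.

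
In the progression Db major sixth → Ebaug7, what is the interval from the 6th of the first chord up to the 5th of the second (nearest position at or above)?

The 6th of Db major sixth is Bb; the 5th of Ebaug7 is B.
From Bb to B: 1 semitone over a unison = augmented.

augmented unison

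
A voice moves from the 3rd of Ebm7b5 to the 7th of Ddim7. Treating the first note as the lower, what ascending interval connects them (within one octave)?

P4

The 3rd of Ebm7b5 is Gb; the 7th of Ddim7 is Cb.
Counting 4 letters and 5 half steps from Gb gives a perfect fourth.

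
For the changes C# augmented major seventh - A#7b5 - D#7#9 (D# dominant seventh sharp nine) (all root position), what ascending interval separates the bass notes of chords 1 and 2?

The roots are C# and A#.
C# up to A# spans 6 letter names and 9 semitones — a major sixth.

major sixth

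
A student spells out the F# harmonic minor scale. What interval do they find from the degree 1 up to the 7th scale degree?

Spelling the F# harmonic minor scale: F# G# A B C# D E#.
Degree 1 = F#; 7th degree = E#.
Counting 7 letters and 11 half steps from F# gives a major seventh.

major 7th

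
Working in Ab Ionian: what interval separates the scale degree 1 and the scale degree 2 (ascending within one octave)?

The scale runs Ab Bb C Db Eb F G.
That puts Ab below Bb.
Counting 2 letters and 2 half steps from Ab gives a major second.

major 2nd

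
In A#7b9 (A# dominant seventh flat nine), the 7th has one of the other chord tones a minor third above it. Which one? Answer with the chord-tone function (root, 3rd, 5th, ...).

The chord tones of A#7b9 (A# dominant seventh flat nine) are A#–C##–E#–G#–B.
The 7th is G#. A minor third above G# is B.
B is the chord's 9th.

9th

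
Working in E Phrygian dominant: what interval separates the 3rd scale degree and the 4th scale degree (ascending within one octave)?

Spelling E Phrygian dominant: E F G# A B C D.
That puts G# below A.
G# up to A is 1 semitone, a half step narrower than a major second, so the interval is minor.

minor second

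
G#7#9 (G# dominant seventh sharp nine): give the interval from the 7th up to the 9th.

G# dominant seventh sharp nine: G#–B#–D#–F#–A##.
The 7th is F# and the 9th is A##.
3 letter names make it a third; at 5 semitones (a half step wider than major) the quality is augmented.

augmented third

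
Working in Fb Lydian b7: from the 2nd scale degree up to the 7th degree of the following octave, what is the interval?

minor thirteenth

The scale runs Fb Gb Ab Bb Cb Db Ebb.
So we need the interval from Gb up to Ebb.
13 letter names make it a thirteenth; at 20 semitones (a half step narrower than major) the quality is minor.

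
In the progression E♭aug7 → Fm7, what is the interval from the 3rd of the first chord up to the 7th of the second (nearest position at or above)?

The 3rd of E♭aug7 is G; the 7th of Fm7 is E♭.
6 letter names make it a sixth; at 8 semitones (a half step narrower than major) the quality is minor.

minor sixth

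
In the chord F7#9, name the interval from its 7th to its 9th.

F7#9 (F dominant seventh sharp nine) is spelled F A C E♭ G♯.
7th = E♭; 9th = G♯.
3 letter names make it a third; at 5 semitones (a half step wider than major) the quality is augmented.

augmented third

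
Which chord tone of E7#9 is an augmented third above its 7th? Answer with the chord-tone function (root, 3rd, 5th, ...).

E7#9 (E dominant seventh sharp nine) is spelled E G♯ B D F𝄪.
The 7th is D. An augmented third above D is F𝄪.
F𝄪 is the chord's 9th.

9th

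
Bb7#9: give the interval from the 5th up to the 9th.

Spelling the chord: Bb D F Ab C#.
That puts F below C#.
F up to C# is 8 semitones, a half step wider than a perfect fifth, so the interval is augmented.

augmented fifth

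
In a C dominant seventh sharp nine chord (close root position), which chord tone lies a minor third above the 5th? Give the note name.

C7#9 (C dominant seventh sharp nine): C-E-G-Bb-D#.
The 5th is G. A minor third above G is Bb.
Bb is the chord's 7th.

Bb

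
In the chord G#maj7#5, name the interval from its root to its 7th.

The chord tones of G#maj7#5 are G#, B#, D##, F##.
So we need the interval from G# up to F##.
From G# to F## is 11 semitones, exactly the major seventh.

M7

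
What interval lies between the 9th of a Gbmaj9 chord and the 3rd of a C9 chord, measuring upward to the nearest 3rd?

The 9th of Gbmaj9 is Ab; the 3rd of C9 is E.
Ab up to E is 8 semitones, a half step wider than a perfect fifth, so the interval is augmented.

A5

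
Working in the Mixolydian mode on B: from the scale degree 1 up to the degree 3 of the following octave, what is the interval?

The scale runs B C# D# E F# G# A.
So we need the interval from B up to D#.
From B to D# is 16 semitones, exactly the major tenth.

major tenth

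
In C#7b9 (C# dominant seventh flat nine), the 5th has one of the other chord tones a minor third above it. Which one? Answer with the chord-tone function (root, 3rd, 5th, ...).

7th

The chord tones of C#7b9 are C# E# G# B D.
The 5th is G#. A minor third above G# is B.
B is the chord's 7th.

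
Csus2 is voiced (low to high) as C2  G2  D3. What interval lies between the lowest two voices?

Those voices are C2 and G2.
From C to G is 7 semitones, exactly the perfect fifth.

perfect fifth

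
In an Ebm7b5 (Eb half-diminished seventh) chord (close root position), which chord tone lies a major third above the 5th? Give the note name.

Ebm7b5: Eb-Gb-Bbb-Db.
The 5th is Bbb. A major third above Bbb is Db.
Db is the chord's 7th.

Db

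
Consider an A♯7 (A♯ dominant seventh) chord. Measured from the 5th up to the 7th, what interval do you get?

A♯7 (A♯ dominant seventh) is spelled A♯-C𝄪-E♯-G♯.
5th = E♯; 7th = G♯.
3 letter names make it a third; at 3 semitones (a half step narrower than major) the quality is minor.

minor third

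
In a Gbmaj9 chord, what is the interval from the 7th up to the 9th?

Gb major ninth: Gb–Bb–Db–F–Ab.
7th = F; 9th = Ab.
From F to Ab: 3 semitones over a third = minor.

minor third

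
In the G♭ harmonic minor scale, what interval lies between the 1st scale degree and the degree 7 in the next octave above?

M14

G♭ harmonic minor: G♭ A♭ B𝄫 C♭ D♭ E𝄫 F.
The 1st scale degree is G♭ and the degree 7 (up an octave) is F.
From G♭ to F is 23 semitones, exactly the major fourteenth.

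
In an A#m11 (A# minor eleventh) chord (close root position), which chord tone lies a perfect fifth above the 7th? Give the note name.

Spelling the chord: A# C# E# G# B# D#.
The 7th is G#. A perfect fifth above G# is D#.
D# is the chord's 11th.

D#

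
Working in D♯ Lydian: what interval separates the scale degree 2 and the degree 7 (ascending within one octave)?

D♯ lydian: D♯ E♯ F𝄪 G𝄪 A♯ B♯ C𝄪.
So we need the interval from E♯ up to C𝄪.
From E♯ to C𝄪 is 9 semitones, exactly the major sixth.

major sixth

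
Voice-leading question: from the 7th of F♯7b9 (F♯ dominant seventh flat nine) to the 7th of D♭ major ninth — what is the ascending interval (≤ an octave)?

F♯7b9 (F♯ dominant seventh flat nine) has E as its 7th, and D♭ major ninth has C as its 7th.
E up to C is 8 semitones, a half step narrower than a major sixth, so the interval is minor.

minor 6th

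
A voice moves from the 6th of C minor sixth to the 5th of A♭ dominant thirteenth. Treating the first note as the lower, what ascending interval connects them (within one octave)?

diminished 5th

The 6th of C minor sixth is A; the 5th of A♭ dominant thirteenth is E♭.
5 letter names make it a fifth; at 6 semitones (a half step narrower than perfect) the quality is diminished.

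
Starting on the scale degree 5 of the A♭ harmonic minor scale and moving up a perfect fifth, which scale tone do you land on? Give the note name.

The scale is A♭ B♭ C♭ D♭ E♭ F♭ G.
The scale degree 5 is E♭; a perfect fifth above that is B♭ — scale degree 2.

Bb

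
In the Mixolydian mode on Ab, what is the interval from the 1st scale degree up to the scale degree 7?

m7

Ab mixolydian: Ab Bb C Db Eb F Gb.
1st scale degree = Ab; 7th degree = Gb.
7 letter names make it a seventh; at 10 semitones (a half step narrower than major) the quality is minor.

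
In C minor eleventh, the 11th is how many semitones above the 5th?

10

Cm11 (C minor eleventh): C-Eb-G-Bb-D-F.
G to F is a minor seventh: 10 semitones.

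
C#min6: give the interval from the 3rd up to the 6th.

augmented fourth

Spelling the chord: C#-E-G#-A#.
That puts E below A#.
4 letter names make it a fourth; at 6 semitones (a half step wider than perfect) the quality is augmented.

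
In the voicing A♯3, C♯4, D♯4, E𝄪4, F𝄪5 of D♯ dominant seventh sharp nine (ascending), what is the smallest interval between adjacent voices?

Adjacent intervals: A♯3→C♯4 = minor third; C♯4→D♯4 = major second; D♯4→E𝄪4 = augmented second; E𝄪4→F𝄪5 = minor ninth.
The smallest is C♯4 to D♯4, a major second (2 semitones).

major second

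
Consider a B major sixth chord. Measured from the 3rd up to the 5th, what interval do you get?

minor third

B6 (B major sixth) is spelled B–D#–F#–G#.
3rd = D#; 5th = F#.
From D# to F#: 3 semitones over a third = minor.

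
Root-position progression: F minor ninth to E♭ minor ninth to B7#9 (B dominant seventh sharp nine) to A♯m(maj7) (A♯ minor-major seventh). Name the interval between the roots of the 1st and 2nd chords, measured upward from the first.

minor seventh

The roots are F and E♭.
7 letter names make it a seventh; at 10 semitones (a half step narrower than major) the quality is minor.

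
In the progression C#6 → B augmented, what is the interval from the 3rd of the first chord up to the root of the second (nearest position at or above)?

C#6 has E# as its 3rd, and B augmented has B as its root.
5 letter names make it a fifth; at 6 semitones (a half step narrower than perfect) the quality is diminished.

diminished 5th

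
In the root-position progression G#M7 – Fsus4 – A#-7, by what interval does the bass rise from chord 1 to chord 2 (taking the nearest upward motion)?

diminished seventh

The roots are G# and F.
7 letter names make it a seventh; at 9 semitones (a whole step narrower than major) the quality is diminished.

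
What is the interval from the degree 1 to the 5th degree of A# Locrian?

diminished fifth

A# locrian: A# B C# D# E F# G#.
That puts A# below E.
5 letter names make it a fifth; at 6 semitones (a half step narrower than perfect) the quality is diminished.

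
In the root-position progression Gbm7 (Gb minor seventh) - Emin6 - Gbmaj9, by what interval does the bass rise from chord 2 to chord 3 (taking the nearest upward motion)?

d3

The roots are E and Gb.
E up to Gb is 2 semitones, a whole step narrower than a major third, so the interval is diminished.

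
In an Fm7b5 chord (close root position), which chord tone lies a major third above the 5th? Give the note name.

Eb

Spelling the chord: F A♭ C♭ E♭.
The 5th is C♭. A major third above C♭ is E♭.
E♭ is the chord's 7th.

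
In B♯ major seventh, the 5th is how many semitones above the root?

The chord tones of B♯ major seventh are B♯–D𝄪–F𝄪–A𝄪.
B♯ to F𝄪 is a perfect fifth: 7 semitones.

7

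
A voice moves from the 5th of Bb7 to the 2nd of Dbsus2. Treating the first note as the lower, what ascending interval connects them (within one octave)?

The 5th of Bb7 is F; the 2nd of Dbsus2 is Eb.
From F to Eb: 10 semitones over a seventh = minor.

minor seventh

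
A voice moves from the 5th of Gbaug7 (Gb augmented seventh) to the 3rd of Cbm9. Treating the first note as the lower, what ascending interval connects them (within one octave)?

The 5th of Gbaug7 (Gb augmented seventh) is D; the 3rd of Cbm9 is Ebb.
From D to Ebb: 0 semitones over a second = diminished.

diminished second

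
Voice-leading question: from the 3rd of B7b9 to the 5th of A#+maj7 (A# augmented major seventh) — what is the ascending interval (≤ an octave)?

augmented second

The 3rd of B7b9 is D#; the 5th of A#+maj7 (A# augmented major seventh) is E##.
2 letter names make it a second; at 3 semitones (a half step wider than major) the quality is augmented.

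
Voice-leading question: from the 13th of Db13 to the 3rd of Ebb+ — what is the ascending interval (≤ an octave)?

The 13th of Db13 is Bb; the 3rd of Ebb+ is Gb.
6 letter names make it a sixth; at 8 semitones (a half step narrower than major) the quality is minor.

minor sixth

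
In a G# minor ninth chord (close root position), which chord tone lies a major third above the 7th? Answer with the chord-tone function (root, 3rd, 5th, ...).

G#m9: G#–B–D#–F#–A#.
The 7th is F#. A major third above F# is A#.
A# is the chord's 9th.

9th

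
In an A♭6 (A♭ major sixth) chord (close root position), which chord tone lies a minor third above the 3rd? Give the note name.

A♭6 is spelled A♭ C E♭ F.
The 3rd is C. A minor third above C is E♭.
E♭ is the chord's 5th.

Eb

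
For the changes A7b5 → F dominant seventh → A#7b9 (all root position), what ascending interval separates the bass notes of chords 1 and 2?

minor 6th

The roots are A and F.
From A to F: 8 semitones over a sixth = minor.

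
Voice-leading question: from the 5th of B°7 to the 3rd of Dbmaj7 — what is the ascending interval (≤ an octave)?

perfect unison

B°7 has F as its 5th, and Dbmaj7 has F as its 3rd.
F up to F spans 1 letter names and 0 semitones — a perfect unison.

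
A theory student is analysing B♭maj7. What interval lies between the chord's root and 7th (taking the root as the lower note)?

major seventh

B♭M7 (B♭ major seventh): B♭, D, F, A.
Root = B♭; 7th = A.
B♭ up to A spans 7 letter names and 11 semitones — a major seventh.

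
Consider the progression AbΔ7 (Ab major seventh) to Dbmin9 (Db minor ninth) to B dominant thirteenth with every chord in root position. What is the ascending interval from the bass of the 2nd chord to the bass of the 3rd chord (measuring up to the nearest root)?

The roots are Db and B.
Db up to B is 10 semitones, a half step wider than a major sixth, so the interval is augmented.

augmented 6th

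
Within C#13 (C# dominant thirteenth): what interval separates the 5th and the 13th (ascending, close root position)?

The chord tones of C# dominant thirteenth are C#–E#–G#–B–D#–A#.
That puts G# below A#.
Counting 9 letters and 14 half steps from G# gives a major ninth.

major ninth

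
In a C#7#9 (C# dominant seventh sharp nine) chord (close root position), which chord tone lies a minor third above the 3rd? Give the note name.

G#

The chord tones of C#7#9 (C# dominant seventh sharp nine) are C#-E#-G#-B-D##.
The 3rd is E#. A minor third above E# is G#.
G# is the chord's 5th.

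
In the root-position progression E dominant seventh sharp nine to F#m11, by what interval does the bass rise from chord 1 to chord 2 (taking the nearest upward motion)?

The roots are E and F#.
Counting 2 letters and 2 half steps from E gives a major second.

major 2nd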